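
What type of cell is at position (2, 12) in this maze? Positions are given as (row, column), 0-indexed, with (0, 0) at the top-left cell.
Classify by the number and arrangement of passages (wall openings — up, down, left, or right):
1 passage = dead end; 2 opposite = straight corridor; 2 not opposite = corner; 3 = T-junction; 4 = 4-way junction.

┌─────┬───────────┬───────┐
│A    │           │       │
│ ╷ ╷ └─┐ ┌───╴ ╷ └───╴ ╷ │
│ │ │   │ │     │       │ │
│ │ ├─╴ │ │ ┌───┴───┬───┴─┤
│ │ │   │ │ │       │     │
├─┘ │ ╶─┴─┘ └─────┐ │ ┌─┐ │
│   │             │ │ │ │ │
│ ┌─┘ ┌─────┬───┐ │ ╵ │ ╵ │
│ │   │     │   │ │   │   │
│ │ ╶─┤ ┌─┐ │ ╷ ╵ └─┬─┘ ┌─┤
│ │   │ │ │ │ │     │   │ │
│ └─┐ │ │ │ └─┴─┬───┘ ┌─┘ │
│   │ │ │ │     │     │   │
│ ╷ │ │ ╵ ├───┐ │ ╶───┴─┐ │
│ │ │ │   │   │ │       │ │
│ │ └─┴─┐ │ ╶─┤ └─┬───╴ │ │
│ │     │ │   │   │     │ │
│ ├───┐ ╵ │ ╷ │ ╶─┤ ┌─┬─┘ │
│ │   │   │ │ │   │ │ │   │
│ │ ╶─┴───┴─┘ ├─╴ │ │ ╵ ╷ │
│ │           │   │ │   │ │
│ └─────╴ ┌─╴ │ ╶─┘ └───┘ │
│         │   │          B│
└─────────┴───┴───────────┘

Checking cell at (2, 12):
Number of passages: 2
Cell type: corner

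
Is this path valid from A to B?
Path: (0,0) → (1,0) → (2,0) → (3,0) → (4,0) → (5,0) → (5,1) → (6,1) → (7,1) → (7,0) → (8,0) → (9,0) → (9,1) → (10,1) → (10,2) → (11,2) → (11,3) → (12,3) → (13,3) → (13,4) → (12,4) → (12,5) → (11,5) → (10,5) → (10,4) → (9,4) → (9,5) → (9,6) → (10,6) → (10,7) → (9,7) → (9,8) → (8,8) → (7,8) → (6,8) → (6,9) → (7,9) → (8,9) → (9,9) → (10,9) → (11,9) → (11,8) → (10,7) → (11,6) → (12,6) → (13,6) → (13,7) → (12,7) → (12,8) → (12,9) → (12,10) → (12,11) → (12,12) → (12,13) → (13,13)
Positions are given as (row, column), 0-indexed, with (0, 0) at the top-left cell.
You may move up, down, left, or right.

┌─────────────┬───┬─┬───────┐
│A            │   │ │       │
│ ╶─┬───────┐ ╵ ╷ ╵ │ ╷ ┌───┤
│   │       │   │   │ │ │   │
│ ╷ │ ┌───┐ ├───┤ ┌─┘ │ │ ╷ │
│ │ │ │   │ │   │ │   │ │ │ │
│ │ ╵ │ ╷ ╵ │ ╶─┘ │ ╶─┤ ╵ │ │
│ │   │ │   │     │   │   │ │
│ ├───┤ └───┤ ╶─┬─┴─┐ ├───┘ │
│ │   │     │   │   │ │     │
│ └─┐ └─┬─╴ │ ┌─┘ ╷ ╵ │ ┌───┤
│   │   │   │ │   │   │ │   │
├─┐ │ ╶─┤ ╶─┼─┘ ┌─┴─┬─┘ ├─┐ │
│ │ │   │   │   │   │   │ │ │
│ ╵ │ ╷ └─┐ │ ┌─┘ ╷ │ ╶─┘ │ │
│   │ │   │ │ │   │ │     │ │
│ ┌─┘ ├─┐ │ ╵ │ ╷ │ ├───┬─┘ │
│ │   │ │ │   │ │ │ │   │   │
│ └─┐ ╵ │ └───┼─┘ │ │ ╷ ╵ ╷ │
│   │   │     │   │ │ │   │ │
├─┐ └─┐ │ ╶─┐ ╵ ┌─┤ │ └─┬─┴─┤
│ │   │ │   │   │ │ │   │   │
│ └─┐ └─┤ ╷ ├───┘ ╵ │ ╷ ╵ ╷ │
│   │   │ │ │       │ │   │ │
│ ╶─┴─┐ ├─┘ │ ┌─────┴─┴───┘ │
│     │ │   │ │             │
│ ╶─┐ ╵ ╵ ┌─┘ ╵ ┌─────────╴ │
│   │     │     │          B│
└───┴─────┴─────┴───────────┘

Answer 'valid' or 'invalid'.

Checking path validity:
Result: Invalid move at step 42: cannot move from (11, 8) to (10, 7).

invalid

Correct solution:

┌─────────────┬───┬─┬───────┐
│A            │   │ │       │
│ ╶─┬───────┐ ╵ ╷ ╵ │ ╷ ┌───┤
│↓  │       │   │   │ │ │   │
│ ╷ │ ┌───┐ ├───┤ ┌─┘ │ │ ╷ │
│↓│ │ │   │ │   │ │   │ │ │ │
│ │ ╵ │ ╷ ╵ │ ╶─┘ │ ╶─┤ ╵ │ │
│↓│   │ │   │     │   │   │ │
│ ├───┤ └───┤ ╶─┬─┴─┐ ├───┘ │
│↓│   │     │   │   │ │     │
│ └─┐ └─┬─╴ │ ┌─┘ ╷ ╵ │ ┌───┤
│↳ ↓│   │   │ │   │   │ │   │
├─┐ │ ╶─┤ ╶─┼─┘ ┌─┴─┬─┘ ├─┐ │
│ │↓│   │   │   │↱ ↓│   │ │ │
│ ╵ │ ╷ └─┐ │ ┌─┘ ╷ │ ╶─┘ │ │
│↓ ↲│ │   │ │ │  ↑│↓│     │ │
│ ┌─┘ ├─┐ │ ╵ │ ╷ │ ├───┬─┘ │
│↓│   │ │ │   │ │↑│↓│   │   │
│ └─┐ ╵ │ └───┼─┘ │ │ ╷ ╵ ╷ │
│↳ ↓│   │↱ → ↓│↱ ↑│↓│ │   │ │
├─┐ └─┐ │ ╶─┐ ╵ ┌─┤ │ └─┬─┴─┤
│ │↳ ↓│ │↑ ↰│↳ ↑│ │↓│   │   │
│ └─┐ └─┤ ╷ ├───┘ ╵ │ ╷ ╵ ╷ │
│   │↳ ↓│ │↑│↓ ← ← ↲│ │   │ │
│ ╶─┴─┐ ├─┘ │ ┌─────┴─┴───┘ │
│     │↓│↱ ↑│↓│↱ → → → → → ↓│
│ ╶─┐ ╵ ╵ ┌─┘ ╵ ┌─────────╴ │
│   │  ↳ ↑│  ↳ ↑│          B│
└───┴─────┴─────┴───────────┘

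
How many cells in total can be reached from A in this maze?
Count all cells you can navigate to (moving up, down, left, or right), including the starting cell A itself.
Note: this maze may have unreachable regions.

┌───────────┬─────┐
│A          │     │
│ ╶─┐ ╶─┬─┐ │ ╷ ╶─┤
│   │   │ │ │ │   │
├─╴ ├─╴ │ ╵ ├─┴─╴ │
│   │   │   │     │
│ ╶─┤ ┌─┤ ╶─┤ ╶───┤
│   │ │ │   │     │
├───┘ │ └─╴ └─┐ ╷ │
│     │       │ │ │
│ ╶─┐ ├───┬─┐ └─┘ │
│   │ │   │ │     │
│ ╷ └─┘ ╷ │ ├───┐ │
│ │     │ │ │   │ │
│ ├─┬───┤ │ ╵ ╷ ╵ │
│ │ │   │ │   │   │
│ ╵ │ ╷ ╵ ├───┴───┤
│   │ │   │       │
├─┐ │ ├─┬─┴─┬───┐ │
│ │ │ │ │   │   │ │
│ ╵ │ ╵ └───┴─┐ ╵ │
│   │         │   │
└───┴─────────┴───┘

Using BFS/flood-fill to find all reachable cells from A:
Maze size: 11 × 9 = 99 total cells
11 cell(s) are walled off and cannot be reached from A.
Reachable cells: 88

Reachable region (· marks reachable cells):

┌───────────┬─────┐
│A · · · · ·│· · ·│
│ ╶─┐ ╶─┬─┐ │ ╷ ╶─┤
│· ·│· ·│·│·│·│· ·│
├─╴ ├─╴ │ ╵ ├─┴─╴ │
│· ·│· ·│· ·│· · ·│
│ ╶─┤ ┌─┤ ╶─┤ ╶───┤
│· ·│·│·│· ·│· · ·│
├───┘ │ └─╴ └─┐ ╷ │
│· · ·│· · · ·│·│·│
│ ╶─┐ ├───┬─┐ └─┘ │
│· ·│·│· ·│·│· · ·│
│ ╷ └─┘ ╷ │ ├───┐ │
│·│· · ·│·│·│· ·│·│
│ ├─┬───┤ │ ╵ ╷ ╵ │
│·│·│· ·│·│· ·│· ·│
│ ╵ │ ╷ ╵ ├───┴───┤
│· ·│·│· ·│       │
├─┐ │ ├─┬─┴─┬───┐ │
│·│·│·│·│   │   │ │
│ ╵ │ ╵ └───┴─┐ ╵ │
│· ·│· · · · ·│   │
└───┴─────────┴───┘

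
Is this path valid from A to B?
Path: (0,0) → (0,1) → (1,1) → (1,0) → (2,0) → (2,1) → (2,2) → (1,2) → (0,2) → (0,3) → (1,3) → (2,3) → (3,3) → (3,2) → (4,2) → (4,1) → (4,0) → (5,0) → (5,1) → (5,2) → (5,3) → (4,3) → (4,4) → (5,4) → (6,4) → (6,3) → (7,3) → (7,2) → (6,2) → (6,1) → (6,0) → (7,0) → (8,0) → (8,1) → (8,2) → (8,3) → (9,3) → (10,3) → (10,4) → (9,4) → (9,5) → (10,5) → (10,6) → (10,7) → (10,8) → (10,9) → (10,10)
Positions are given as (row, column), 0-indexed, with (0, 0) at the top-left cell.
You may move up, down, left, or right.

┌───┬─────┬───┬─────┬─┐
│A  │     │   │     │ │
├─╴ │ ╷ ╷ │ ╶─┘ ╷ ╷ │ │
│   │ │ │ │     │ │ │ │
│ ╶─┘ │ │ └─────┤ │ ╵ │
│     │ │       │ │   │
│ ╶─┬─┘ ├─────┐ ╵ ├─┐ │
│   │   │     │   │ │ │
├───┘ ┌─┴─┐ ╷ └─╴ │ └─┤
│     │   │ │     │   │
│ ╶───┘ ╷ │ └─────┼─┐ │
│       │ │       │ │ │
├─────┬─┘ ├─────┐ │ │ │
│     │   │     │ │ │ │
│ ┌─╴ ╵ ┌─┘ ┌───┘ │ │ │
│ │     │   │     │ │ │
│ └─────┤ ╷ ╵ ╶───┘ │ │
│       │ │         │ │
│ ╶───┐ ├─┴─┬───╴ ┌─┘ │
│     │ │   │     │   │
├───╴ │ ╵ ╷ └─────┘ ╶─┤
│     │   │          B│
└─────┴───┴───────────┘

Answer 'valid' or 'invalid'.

Checking path validity:
Result: All consecutive moves are passable.

valid

Correct solution:

┌───┬─────┬───┬─────┬─┐
│A ↓│↱ ↓  │   │     │ │
├─╴ │ ╷ ╷ │ ╶─┘ ╷ ╷ │ │
│↓ ↲│↑│↓│ │     │ │ │ │
│ ╶─┘ │ │ └─────┤ │ ╵ │
│↳ → ↑│↓│       │ │   │
│ ╶─┬─┘ ├─────┐ ╵ ├─┐ │
│   │↓ ↲│     │   │ │ │
├───┘ ┌─┴─┐ ╷ └─╴ │ └─┤
│↓ ← ↲│↱ ↓│ │     │   │
│ ╶───┘ ╷ │ └─────┼─┐ │
│↳ → → ↑│↓│       │ │ │
├─────┬─┘ ├─────┐ │ │ │
│↓ ← ↰│↓ ↲│     │ │ │ │
│ ┌─╴ ╵ ┌─┘ ┌───┘ │ │ │
│↓│  ↑ ↲│   │     │ │ │
│ └─────┤ ╷ ╵ ╶───┘ │ │
│↳ → → ↓│ │         │ │
│ ╶───┐ ├─┴─┬───╴ ┌─┘ │
│     │↓│↱ ↓│     │   │
├───╴ │ ╵ ╷ └─────┘ ╶─┤
│     │↳ ↑│↳ → → → → B│
└─────┴───┴───────────┘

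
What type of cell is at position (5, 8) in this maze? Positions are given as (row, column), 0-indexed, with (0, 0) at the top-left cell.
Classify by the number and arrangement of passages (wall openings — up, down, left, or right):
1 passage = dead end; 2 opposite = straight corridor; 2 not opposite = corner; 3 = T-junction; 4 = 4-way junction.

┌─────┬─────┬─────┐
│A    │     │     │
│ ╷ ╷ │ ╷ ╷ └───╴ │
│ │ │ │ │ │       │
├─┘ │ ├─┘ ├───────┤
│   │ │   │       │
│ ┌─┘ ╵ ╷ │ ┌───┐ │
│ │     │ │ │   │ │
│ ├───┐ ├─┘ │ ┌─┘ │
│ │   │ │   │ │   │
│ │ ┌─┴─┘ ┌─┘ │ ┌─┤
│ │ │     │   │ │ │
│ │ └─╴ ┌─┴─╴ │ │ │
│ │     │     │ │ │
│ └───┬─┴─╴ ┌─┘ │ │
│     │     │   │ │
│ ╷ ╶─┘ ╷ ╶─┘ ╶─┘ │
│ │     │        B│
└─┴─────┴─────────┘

Checking cell at (5, 8):
Number of passages: 1
Cell type: dead end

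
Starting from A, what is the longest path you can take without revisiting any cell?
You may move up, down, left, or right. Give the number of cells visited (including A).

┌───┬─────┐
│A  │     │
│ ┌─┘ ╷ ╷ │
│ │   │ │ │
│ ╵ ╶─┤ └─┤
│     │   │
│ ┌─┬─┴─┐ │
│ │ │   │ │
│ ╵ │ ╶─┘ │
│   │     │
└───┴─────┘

Finding longest simple path using DFS:
Start: (0, 0)
Longest path visits 17 cells
Path: A → down → down → right → up → right → up → right → down → down → right → down → down → left → left → up → right

Solution:

┌───┬─────┐
│A  │↱ ↓  │
│ ┌─┘ ╷ ╷ │
│↓│↱ ↑│↓│ │
│ ╵ ╶─┤ └─┤
│↳ ↑  │↳ ↓│
│ ┌─┬─┴─┐ │
│ │ │↱ B│↓│
│ ╵ │ ╶─┘ │
│   │↑ ← ↲│
└───┴─────┘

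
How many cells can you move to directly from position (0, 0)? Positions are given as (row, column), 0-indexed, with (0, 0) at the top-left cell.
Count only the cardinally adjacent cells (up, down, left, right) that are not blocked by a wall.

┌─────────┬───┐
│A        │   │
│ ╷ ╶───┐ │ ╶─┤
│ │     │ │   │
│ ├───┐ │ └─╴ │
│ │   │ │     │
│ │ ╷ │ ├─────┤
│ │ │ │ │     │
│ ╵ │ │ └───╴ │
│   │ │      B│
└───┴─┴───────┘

Checking passable neighbors of (0, 0):
Neighbors: (1, 0), (0, 1)
Count: 2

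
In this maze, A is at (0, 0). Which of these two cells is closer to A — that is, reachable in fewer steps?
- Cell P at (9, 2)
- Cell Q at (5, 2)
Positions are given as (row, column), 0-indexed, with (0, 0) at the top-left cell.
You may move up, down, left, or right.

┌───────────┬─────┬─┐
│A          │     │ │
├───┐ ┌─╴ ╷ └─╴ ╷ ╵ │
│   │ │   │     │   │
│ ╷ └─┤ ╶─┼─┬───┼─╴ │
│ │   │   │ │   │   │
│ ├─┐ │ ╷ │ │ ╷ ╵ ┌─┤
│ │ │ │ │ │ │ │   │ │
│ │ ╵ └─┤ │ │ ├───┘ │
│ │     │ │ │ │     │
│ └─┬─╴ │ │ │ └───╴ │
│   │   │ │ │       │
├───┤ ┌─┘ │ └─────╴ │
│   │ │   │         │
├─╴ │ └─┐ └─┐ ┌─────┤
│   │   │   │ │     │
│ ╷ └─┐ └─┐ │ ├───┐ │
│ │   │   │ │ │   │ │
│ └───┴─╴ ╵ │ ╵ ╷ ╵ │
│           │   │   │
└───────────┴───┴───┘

Shortest path A → P at (9, 2): 19 steps
Shortest path A → Q at (5, 2): 23 steps

P is closer (19 steps vs 23 steps).

Path to P:

┌───────────┬─────┬─┐
│A → → → ↓  │     │ │
├───┐ ┌─╴ ╷ └─╴ ╷ ╵ │
│   │ │↓ ↲│     │   │
│ ╷ └─┤ ╶─┼─┬───┼─╴ │
│ │   │↳ ↓│ │   │   │
│ ├─┐ │ ╷ │ │ ╷ ╵ ┌─┤
│ │ │ │ │↓│ │ │   │ │
│ │ ╵ └─┤ │ │ ├───┘ │
│ │     │↓│ │ │     │
│ └─┬─╴ │ │ │ └───╴ │
│   │   │↓│ │       │
├───┤ ┌─┘ │ └─────╴ │
│   │ │  ↓│         │
├─╴ │ └─┐ └─┐ ┌─────┤
│   │   │↳ ↓│ │     │
│ ╷ └─┐ └─┐ │ ├───┐ │
│ │   │   │↓│ │   │ │
│ └───┴─╴ ╵ │ ╵ ╷ ╵ │
│    P ← ← ↲│   │   │
└───────────┴───┴───┘

Path to Q:

┌───────────┬─────┬─┐
│A → → → ↓  │     │ │
├───┐ ┌─╴ ╷ └─╴ ╷ ╵ │
│   │ │↓ ↲│     │   │
│ ╷ └─┤ ╶─┼─┬───┼─╴ │
│ │   │↳ ↓│ │   │   │
│ ├─┐ │ ╷ │ │ ╷ ╵ ┌─┤
│ │ │ │ │↓│ │ │   │ │
│ │ ╵ └─┤ │ │ ├───┘ │
│ │     │↓│ │ │     │
│ └─┬─╴ │ │ │ └───╴ │
│   │Q  │↓│ │       │
├───┤ ┌─┘ │ └─────╴ │
│   │↑│  ↓│         │
├─╴ │ └─┐ └─┐ ┌─────┤
│   │↑ ↰│↳ ↓│ │     │
│ ╷ └─┐ └─┐ │ ├───┐ │
│ │   │↑ ↰│↓│ │   │ │
│ └───┴─╴ ╵ │ ╵ ╷ ╵ │
│        ↑ ↲│   │   │
└───────────┴───┴───┘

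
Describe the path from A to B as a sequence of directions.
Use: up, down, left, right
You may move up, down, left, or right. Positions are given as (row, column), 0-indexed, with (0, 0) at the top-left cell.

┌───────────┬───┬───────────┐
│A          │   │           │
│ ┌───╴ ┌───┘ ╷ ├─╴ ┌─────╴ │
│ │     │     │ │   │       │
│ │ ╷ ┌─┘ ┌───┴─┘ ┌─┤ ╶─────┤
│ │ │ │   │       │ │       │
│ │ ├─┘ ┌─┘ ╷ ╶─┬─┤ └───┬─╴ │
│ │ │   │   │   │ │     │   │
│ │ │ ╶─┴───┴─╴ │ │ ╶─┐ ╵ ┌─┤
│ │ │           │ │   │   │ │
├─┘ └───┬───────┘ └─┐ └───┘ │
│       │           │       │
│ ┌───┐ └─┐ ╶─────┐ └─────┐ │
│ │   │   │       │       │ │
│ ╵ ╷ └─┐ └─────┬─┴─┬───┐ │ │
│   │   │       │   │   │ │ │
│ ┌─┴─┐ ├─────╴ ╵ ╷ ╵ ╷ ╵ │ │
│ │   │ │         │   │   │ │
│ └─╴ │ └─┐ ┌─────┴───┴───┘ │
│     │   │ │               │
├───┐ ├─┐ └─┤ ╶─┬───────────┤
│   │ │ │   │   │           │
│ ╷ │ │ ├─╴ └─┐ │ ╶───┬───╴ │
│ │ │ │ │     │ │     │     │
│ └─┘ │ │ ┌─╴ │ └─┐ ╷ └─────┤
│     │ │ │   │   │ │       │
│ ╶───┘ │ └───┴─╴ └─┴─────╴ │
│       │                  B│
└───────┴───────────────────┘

Finding the path and converting it to directions:
Path through cells: (0,0) → (0,1) → (0,2) → (0,3) → (1,3) → (1,2) → (1,1) → (2,1) → (3,1) → (4,1) → (5,1) → (5,0) → (6,0) → (7,0) → (7,1) → (6,1) → (6,2) → (7,2) → (7,3) → (8,3) → (9,3) → (9,4) → (10,4) → (10,5) → (11,5) → (11,4) → (12,4) → (13,4) → (13,5) → (13,6) → (13,7) → (13,8) → (13,9) → (13,10) → (13,11) → (13,12) → (13,13)
Directions: right, right, right, down, left, left, down, down, down, down, left, down, down, right, up, right, down, right, down, down, right, down, right, down, left, down, down, right, right, right, right, right, right, right, right, right

Solution:

┌───────────┬───┬───────────┐
│A → → ↓    │   │           │
│ ┌───╴ ┌───┘ ╷ ├─╴ ┌─────╴ │
│ │↓ ← ↲│     │ │   │       │
│ │ ╷ ┌─┘ ┌───┴─┘ ┌─┤ ╶─────┤
│ │↓│ │   │       │ │       │
│ │ ├─┘ ┌─┘ ╷ ╶─┬─┤ └───┬─╴ │
│ │↓│   │   │   │ │     │   │
│ │ │ ╶─┴───┴─╴ │ │ ╶─┐ ╵ ┌─┤
│ │↓│           │ │   │   │ │
├─┘ └───┬───────┘ └─┐ └───┘ │
│↓ ↲    │           │       │
│ ┌───┐ └─┐ ╶─────┐ └─────┐ │
│↓│↱ ↓│   │       │       │ │
│ ╵ ╷ └─┐ └─────┬─┴─┬───┐ │ │
│↳ ↑│↳ ↓│       │   │   │ │ │
│ ┌─┴─┐ ├─────╴ ╵ ╷ ╵ ╷ ╵ │ │
│ │   │↓│         │   │   │ │
│ └─╴ │ └─┐ ┌─────┴───┴───┘ │
│     │↳ ↓│ │               │
├───┐ ├─┐ └─┤ ╶─┬───────────┤
│   │ │ │↳ ↓│   │           │
│ ╷ │ │ ├─╴ └─┐ │ ╶───┬───╴ │
│ │ │ │ │↓ ↲  │ │     │     │
│ └─┘ │ │ ┌─╴ │ └─┐ ╷ └─────┤
│     │ │↓│   │   │ │       │
│ ╶───┘ │ └───┴─╴ └─┴─────╴ │
│       │↳ → → → → → → → → B│
└───────┴───────────────────┘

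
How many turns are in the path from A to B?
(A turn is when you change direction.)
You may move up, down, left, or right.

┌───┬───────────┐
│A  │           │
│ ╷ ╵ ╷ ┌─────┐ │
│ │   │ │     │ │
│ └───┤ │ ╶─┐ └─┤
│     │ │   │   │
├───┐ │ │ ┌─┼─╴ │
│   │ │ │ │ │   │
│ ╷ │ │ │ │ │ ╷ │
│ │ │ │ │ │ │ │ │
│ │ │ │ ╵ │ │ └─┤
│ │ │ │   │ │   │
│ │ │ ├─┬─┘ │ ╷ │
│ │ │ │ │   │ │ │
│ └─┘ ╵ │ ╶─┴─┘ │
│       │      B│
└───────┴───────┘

Directions: right, down, right, up, right, down, down, down, down, down, right, up, up, up, up, right, right, down, right, down, left, down, down, right, down, down
Number of turns: 15

Solution:

┌───┬───────────┐
│A ↓│↱ ↓        │
│ ╷ ╵ ╷ ┌─────┐ │
│ │↳ ↑│↓│↱ → ↓│ │
│ └───┤ │ ╶─┐ └─┤
│     │↓│↑  │↳ ↓│
├───┐ │ │ ┌─┼─╴ │
│   │ │↓│↑│ │↓ ↲│
│ ╷ │ │ │ │ │ ╷ │
│ │ │ │↓│↑│ │↓│ │
│ │ │ │ ╵ │ │ └─┤
│ │ │ │↳ ↑│ │↳ ↓│
│ │ │ ├─┬─┘ │ ╷ │
│ │ │ │ │   │ │↓│
│ └─┘ ╵ │ ╶─┴─┘ │
│       │      B│
└───────┴───────┘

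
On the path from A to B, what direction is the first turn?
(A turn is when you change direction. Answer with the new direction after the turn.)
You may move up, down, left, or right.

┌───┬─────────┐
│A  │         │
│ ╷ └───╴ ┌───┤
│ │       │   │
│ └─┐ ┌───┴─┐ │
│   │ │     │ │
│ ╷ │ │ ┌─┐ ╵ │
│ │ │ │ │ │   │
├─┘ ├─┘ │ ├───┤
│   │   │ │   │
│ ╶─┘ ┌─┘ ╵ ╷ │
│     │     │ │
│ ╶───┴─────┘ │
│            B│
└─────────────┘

Directions: down, down, right, down, down, left, down, down, right, right, right, right, right, right
First turn direction: right

Solution:

┌───┬─────────┐
│A  │         │
│ ╷ └───╴ ┌───┤
│↓│       │   │
│ └─┐ ┌───┴─┐ │
│↳ ↓│ │     │ │
│ ╷ │ │ ┌─┐ ╵ │
│ │↓│ │ │ │   │
├─┘ ├─┘ │ ├───┤
│↓ ↲│   │ │   │
│ ╶─┘ ┌─┘ ╵ ╷ │
│↓    │     │ │
│ ╶───┴─────┘ │
│↳ → → → → → B│
└─────────────┘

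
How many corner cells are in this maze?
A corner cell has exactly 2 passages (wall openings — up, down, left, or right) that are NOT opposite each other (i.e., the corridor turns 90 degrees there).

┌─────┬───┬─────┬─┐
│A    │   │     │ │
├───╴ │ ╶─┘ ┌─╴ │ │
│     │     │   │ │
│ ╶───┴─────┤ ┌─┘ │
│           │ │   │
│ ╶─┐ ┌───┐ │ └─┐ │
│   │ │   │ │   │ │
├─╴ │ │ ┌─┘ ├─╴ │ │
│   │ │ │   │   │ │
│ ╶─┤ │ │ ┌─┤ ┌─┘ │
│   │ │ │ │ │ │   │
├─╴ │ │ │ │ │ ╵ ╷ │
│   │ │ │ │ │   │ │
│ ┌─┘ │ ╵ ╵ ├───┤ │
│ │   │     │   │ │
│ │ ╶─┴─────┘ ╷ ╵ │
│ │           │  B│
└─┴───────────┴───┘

Counting corner cells (2 non-opposite passages):
Total corners: 39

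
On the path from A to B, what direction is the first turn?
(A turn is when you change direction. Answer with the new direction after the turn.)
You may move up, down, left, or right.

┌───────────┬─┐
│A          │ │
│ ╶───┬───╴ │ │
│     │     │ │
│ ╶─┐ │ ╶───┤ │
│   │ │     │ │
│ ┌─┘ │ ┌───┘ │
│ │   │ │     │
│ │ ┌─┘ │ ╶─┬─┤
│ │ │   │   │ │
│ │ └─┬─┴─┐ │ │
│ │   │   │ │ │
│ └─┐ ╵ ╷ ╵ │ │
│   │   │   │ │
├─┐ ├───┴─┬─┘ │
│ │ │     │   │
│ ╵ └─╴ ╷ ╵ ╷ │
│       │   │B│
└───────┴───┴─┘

Directions: down, down, down, down, down, down, right, down, down, right, right, up, right, down, right, up, right, down
First turn direction: right

Solution:

┌───────────┬─┐
│A          │ │
│ ╶───┬───╴ │ │
│↓    │     │ │
│ ╶─┐ │ ╶───┤ │
│↓  │ │     │ │
│ ┌─┘ │ ┌───┘ │
│↓│   │ │     │
│ │ ┌─┘ │ ╶─┬─┤
│↓│ │   │   │ │
│ │ └─┬─┴─┐ │ │
│↓│   │   │ │ │
│ └─┐ ╵ ╷ ╵ │ │
│↳ ↓│   │   │ │
├─┐ ├───┴─┬─┘ │
│ │↓│  ↱ ↓│↱ ↓│
│ ╵ └─╴ ╷ ╵ ╷ │
│  ↳ → ↑│↳ ↑│B│
└───────┴───┴─┘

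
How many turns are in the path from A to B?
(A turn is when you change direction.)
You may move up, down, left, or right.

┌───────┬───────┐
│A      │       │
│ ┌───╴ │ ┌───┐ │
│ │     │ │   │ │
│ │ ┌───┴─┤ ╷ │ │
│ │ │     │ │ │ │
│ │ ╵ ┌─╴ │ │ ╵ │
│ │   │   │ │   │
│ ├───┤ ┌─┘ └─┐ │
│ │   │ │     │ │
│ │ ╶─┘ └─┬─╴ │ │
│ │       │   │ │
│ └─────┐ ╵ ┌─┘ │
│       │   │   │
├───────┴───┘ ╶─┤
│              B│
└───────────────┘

Directions: right, right, right, down, left, left, down, down, right, up, right, right, down, left, down, down, right, down, right, up, right, up, left, up, up, up, right, down, down, right, down, down, down, left, down, right
Number of turns: 24

Solution:

┌───────┬───────┐
│A → → ↓│       │
│ ┌───╴ │ ┌───┐ │
│ │↓ ← ↲│ │↱ ↓│ │
│ │ ┌───┴─┤ ╷ │ │
│ │↓│↱ → ↓│↑│↓│ │
│ │ ╵ ┌─╴ │ │ ╵ │
│ │↳ ↑│↓ ↲│↑│↳ ↓│
│ ├───┤ ┌─┘ └─┐ │
│ │   │↓│  ↑ ↰│↓│
│ │ ╶─┘ └─┬─╴ │ │
│ │    ↳ ↓│↱ ↑│↓│
│ └─────┐ ╵ ┌─┘ │
│       │↳ ↑│↓ ↲│
├───────┴───┘ ╶─┤
│            ↳ B│
└───────────────┘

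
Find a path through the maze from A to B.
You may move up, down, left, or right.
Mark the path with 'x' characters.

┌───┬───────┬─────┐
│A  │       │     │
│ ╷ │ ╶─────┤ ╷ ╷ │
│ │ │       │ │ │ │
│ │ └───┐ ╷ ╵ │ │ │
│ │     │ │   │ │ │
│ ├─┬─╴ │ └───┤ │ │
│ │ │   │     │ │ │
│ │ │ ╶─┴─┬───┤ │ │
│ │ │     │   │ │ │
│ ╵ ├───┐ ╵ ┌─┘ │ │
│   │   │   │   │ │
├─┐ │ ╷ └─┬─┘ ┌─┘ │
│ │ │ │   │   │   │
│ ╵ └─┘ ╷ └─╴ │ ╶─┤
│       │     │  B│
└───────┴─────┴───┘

Finding the shortest path through the maze:
Path length: 33 steps
Directions: down → down → down → down → down → right → down → down → right → right → up → right → down → right → right → up → up → right → up → up → up → up → up → right → down → down → down → down → down → down → left → down → right

Solution:

┌───┬───────┬─────┐
│A  │       │  x x│
│ ╷ │ ╶─────┤ ╷ ╷ │
│x│ │       │ │x│x│
│ │ └───┐ ╷ ╵ │ │ │
│x│     │ │   │x│x│
│ ├─┬─╴ │ └───┤ │ │
│x│ │   │     │x│x│
│ │ │ ╶─┴─┬───┤ │ │
│x│ │     │   │x│x│
│ ╵ ├───┐ ╵ ┌─┘ │ │
│x x│   │   │x x│x│
├─┐ │ ╷ └─┬─┘ ┌─┘ │
│ │x│ │x x│  x│x x│
│ ╵ └─┘ ╷ └─╴ │ ╶─┤
│  x x x│x x x│x B│
└───────┴─────┴───┘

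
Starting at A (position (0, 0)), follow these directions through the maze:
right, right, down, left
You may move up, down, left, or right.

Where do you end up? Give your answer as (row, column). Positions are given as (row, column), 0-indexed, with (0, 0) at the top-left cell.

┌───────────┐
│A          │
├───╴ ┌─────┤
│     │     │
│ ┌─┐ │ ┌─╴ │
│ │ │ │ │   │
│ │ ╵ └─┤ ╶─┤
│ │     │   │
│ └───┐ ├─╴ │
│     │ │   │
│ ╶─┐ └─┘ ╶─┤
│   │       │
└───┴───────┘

Following directions step by step:
Start: (0, 0)
  right: (0, 0) → (0, 1)
  right: (0, 1) → (0, 2)
  down: (0, 2) → (1, 2)
  left: (1, 2) → (1, 1)
Final position: (1, 1)

Path taken:

┌───────────┐
│A → ↓      │
├───╴ ┌─────┤
│  B ↲│     │
│ ┌─┐ │ ┌─╴ │
│ │ │ │ │   │
│ │ ╵ └─┤ ╶─┤
│ │     │   │
│ └───┐ ├─╴ │
│     │ │   │
│ ╶─┐ └─┘ ╶─┤
│   │       │
└───┴───────┘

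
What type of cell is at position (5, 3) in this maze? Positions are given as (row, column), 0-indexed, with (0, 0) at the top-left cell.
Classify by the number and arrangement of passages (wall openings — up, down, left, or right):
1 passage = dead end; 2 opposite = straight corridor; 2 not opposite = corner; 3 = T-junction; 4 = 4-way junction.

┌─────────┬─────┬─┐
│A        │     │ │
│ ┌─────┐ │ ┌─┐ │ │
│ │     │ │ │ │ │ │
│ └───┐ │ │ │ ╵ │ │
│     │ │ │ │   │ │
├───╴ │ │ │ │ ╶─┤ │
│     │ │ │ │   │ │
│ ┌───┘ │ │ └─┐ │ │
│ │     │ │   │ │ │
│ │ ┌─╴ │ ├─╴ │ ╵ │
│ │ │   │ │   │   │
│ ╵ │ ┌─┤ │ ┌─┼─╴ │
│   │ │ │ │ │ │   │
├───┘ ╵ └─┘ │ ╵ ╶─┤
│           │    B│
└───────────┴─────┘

Checking cell at (5, 3):
Number of passages: 2
Cell type: corner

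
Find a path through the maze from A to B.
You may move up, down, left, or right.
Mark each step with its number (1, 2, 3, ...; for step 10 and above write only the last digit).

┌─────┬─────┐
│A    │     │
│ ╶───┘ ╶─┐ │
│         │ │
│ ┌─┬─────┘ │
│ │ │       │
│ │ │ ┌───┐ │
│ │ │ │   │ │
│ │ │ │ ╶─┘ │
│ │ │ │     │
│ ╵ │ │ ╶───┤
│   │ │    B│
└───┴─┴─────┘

Finding the shortest path through the maze:
Path length: 16 steps
Directions: down → right → right → right → up → right → right → down → down → down → down → left → left → down → right → right

Solution:

┌─────┬─────┐
│A    │5 6 7│
│ ╶───┘ ╶─┐ │
│1 2 3 4  │8│
│ ┌─┬─────┘ │
│ │ │      9│
│ │ │ ┌───┐ │
│ │ │ │   │0│
│ │ │ │ ╶─┘ │
│ │ │ │3 2 1│
│ ╵ │ │ ╶───┤
│   │ │4 5 B│
└───┴─┴─────┘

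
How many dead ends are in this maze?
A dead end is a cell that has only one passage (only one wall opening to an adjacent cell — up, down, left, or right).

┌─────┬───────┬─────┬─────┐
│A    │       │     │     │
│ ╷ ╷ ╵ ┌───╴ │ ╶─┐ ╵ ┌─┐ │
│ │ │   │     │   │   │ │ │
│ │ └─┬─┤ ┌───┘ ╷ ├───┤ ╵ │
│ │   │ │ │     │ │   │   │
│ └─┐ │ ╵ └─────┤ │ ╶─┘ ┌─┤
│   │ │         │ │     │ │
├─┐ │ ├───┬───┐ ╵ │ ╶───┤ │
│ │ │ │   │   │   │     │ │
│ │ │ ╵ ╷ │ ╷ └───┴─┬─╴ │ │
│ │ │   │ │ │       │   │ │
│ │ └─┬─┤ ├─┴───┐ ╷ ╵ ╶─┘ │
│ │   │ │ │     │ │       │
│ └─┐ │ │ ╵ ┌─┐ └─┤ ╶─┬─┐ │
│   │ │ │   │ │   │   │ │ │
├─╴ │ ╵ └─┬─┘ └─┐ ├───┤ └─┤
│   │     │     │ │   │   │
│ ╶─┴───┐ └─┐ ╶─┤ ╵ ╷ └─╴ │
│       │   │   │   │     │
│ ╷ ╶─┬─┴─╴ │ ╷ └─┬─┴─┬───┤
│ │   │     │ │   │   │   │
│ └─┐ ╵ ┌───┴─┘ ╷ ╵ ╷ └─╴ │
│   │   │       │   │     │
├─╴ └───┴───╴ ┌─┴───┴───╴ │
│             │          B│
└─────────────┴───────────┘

Checking each cell for number of passages:

Dead ends found at positions:
  (1, 11)
  (2, 3)
  (2, 5)
  (2, 10)
  (3, 12)
  (4, 0)
  (5, 5)
  (6, 3)
  (6, 8)
  (7, 6)
  (7, 10)
  (7, 11)
  (7, 12)
  (8, 5)
  (8, 7)
  (9, 3)
  (10, 6)
  (10, 11)
  (11, 4)
  (12, 0)
  (12, 7)
Total dead ends: 21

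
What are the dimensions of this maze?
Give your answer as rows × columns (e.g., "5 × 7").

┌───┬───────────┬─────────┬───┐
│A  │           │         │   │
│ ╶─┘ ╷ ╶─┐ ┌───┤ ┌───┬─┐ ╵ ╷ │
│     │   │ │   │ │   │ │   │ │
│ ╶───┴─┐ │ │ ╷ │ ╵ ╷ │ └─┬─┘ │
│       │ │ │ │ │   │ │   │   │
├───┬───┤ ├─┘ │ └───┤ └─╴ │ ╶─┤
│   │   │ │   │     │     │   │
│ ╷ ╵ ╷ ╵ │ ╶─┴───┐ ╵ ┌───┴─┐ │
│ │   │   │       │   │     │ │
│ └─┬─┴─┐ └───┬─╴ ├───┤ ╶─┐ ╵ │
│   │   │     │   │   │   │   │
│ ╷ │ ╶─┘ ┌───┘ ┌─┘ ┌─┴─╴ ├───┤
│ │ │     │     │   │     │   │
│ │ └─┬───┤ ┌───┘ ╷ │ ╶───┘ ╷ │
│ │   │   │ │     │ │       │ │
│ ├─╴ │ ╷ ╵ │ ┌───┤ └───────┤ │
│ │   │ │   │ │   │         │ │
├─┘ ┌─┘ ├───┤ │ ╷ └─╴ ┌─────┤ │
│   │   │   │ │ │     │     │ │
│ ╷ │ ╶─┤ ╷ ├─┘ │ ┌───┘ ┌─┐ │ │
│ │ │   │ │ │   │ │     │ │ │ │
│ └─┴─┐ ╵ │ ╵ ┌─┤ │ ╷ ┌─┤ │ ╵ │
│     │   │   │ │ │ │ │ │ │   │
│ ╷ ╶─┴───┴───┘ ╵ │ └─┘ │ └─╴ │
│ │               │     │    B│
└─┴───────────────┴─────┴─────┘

Counting the maze dimensions:
Rows (vertical): 13
Columns (horizontal): 15
Dimensions: 13 × 15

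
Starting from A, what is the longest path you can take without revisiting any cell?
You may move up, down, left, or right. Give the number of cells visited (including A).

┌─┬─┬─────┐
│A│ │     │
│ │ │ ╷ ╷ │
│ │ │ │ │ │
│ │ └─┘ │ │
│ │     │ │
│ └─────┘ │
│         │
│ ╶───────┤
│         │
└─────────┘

Finding longest simple path using DFS:
Start: (0, 0)
Longest path visits 18 cells
Path: A → down → down → down → right → right → right → right → up → up → up → left → down → down → left → left → up → up

Solution:

┌─┬─┬─────┐
│A│B│  ↓ ↰│
│ │ │ ╷ ╷ │
│↓│↑│ │↓│↑│
│ │ └─┘ │ │
│↓│↑ ← ↲│↑│
│ └─────┘ │
│↳ → → → ↑│
│ ╶───────┤
│         │
└─────────┘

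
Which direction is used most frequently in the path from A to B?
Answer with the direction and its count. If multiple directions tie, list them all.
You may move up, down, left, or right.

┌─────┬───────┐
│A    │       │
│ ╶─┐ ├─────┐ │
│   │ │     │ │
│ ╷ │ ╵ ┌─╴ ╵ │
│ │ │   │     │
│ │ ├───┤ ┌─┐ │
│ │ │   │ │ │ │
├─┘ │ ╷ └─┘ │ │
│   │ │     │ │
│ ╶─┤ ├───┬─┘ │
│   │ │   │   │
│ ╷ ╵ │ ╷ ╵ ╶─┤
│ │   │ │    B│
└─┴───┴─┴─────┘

Directions: right, right, down, down, right, up, right, right, down, right, down, down, down, left, down, right
Counts: {'right': 7, 'down': 7, 'up': 1, 'left': 1}
Most common: down and right (tied at 7 times each)

Solution:

┌─────┬───────┐
│A → ↓│       │
│ ╶─┐ ├─────┐ │
│   │↓│↱ → ↓│ │
│ ╷ │ ╵ ┌─╴ ╵ │
│ │ │↳ ↑│  ↳ ↓│
│ │ ├───┤ ┌─┐ │
│ │ │   │ │ │↓│
├─┘ │ ╷ └─┘ │ │
│   │ │     │↓│
│ ╶─┤ ├───┬─┘ │
│   │ │   │↓ ↲│
│ ╷ ╵ │ ╷ ╵ ╶─┤
│ │   │ │  ↳ B│
└─┴───┴─┴─────┘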